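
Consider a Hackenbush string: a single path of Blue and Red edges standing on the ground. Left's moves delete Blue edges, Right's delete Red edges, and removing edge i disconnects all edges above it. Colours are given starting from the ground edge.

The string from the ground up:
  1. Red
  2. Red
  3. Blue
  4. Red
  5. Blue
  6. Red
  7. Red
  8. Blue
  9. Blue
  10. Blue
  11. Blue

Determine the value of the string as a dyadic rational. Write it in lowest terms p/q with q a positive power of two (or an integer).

-865/512

Recurse on prefixes of the 11-edge string Red Red Blue Red Blue Red Red Blue Blue Blue Blue:
G(R) = { none | 0 } gives -1
G(RR) = { none | -1; 0 } gives -2
G(RRB) = { -2 | -1; 0 } gives -3/2
G(RRBR) = { -2 | -3/2; -1; 0 } gives -7/4
G(RRBRB) = { -2; -7/4 | -3/2; -1; 0 } gives -13/8
G(RRBRBR) = { -2; -7/4 | -13/8; -3/2; -1; 0 } gives -27/16
G(RRBRBRR) = { -2; -7/4 | -27/16; -13/8; -3/2; -1; 0 } gives -55/32
G(RRBRBRRB) = { -2; -7/4; -55/32 | -27/16; -13/8; -3/2; -1; 0 } gives -109/64
G(RRBRBRRBB) = { -2; -7/4; -55/32; -109/64 | -27/16; -13/8; -3/2; -1; 0 } gives -217/128
G(RRBRBRRBBB) = { -2; -7/4; -55/32; -109/64; -217/128 | -27/16; -13/8; -3/2; -1; 0 } gives -433/256
G(RRBRBRRBBBB) = { -2; -7/4; -55/32; -109/64; -217/128; -433/256 | -27/16; -13/8; -3/2; -1; 0 } gives -865/512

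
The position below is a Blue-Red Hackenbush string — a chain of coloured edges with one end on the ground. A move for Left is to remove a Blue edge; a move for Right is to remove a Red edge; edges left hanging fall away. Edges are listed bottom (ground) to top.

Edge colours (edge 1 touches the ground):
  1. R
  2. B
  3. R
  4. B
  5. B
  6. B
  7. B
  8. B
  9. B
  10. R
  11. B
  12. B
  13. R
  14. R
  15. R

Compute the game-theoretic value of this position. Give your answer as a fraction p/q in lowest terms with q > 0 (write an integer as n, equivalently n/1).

-8271/16384

G(R) = { none | 0 } gives -1
G(RB) = { -1 | 0 } gives -1/2
G(RBR) = { -1 | -1/2; 0 } gives -3/4
G(RBRB) = { -1; -3/4 | -1/2; 0 } gives -5/8
G(RBRBB) = { -1; -3/4; -5/8 | -1/2; 0 } gives -9/16
G(RBRBBB) = { -1; -3/4; -5/8; -9/16 | -1/2; 0 } gives -17/32
G(RBRBBBB) = { -1; -3/4; -5/8; -9/16; -17/32 | -1/2; 0 } gives -33/64
G(RBRBBBBB) = { -1; -3/4; -5/8; -9/16; -17/32; -33/64 | -1/2; 0 } gives -65/128
G(RBRBBBBBB) = { -1; -3/4; -5/8; -9/16; -17/32; -33/64; -65/128 | -1/2; 0 } gives -129/256
G(RBRBBBBBBR) = { -1; -3/4; -5/8; -9/16; -17/32; -33/64; -65/128 | -129/256; -1/2; 0 } gives -259/512
G(RBRBBBBBBRB) = { -1; -3/4; -5/8; -9/16; -17/32; -33/64; -65/128; -259/512 | -129/256; -1/2; 0 } gives -517/1024
G(RBRBBBBBBRBB) = { -1; -3/4; -5/8; -9/16; -17/32; -33/64; -65/128; -259/512; -517/1024 | -129/256; -1/2; 0 } gives -1033/2048
G(RBRBBBBBBRBBR) = { -1; -3/4; -5/8; -9/16; -17/32; -33/64; -65/128; -259/512; -517/1024 | -1033/2048; -129/256; -1/2; 0 } gives -2067/4096
G(RBRBBBBBBRBBRR) = { -1; -3/4; -5/8; -9/16; -17/32; -33/64; -65/128; -259/512; -517/1024 | -2067/4096; -1033/2048; -129/256; -1/2; 0 } gives -4135/8192
G(RBRBBBBBBRBBRRR) = { -1; -3/4; -5/8; -9/16; -17/32; -33/64; -65/128; -259/512; -517/1024 | -4135/8192; -2067/4096; -1033/2048; -129/256; -1/2; 0 } gives -8271/16384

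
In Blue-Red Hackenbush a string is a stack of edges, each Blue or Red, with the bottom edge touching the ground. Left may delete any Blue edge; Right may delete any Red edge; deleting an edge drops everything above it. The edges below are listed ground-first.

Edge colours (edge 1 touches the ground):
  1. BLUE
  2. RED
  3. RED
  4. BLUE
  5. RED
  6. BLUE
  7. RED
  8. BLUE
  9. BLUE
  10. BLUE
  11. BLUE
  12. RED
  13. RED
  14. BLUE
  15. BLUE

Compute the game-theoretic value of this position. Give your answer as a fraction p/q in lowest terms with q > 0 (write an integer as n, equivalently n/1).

5607/16384

B: Left { 0 }, Right { — } so simplest 1
BR: Left { 0 }, Right { 1 } so simplest 1/2
BRR: Left { 0 }, Right { 1/2,1 } so simplest 1/4
BRRB: Left { 0,1/4 }, Right { 1/2,1 } so simplest 3/8
BRRBR: Left { 0,1/4 }, Right { 3/8,1/2,1 } so simplest 5/16
BRRBRB: Left { 0,1/4,5/16 }, Right { 3/8,1/2,1 } so simplest 11/32
BRRBRBR: Left { 0,1/4,5/16 }, Right { 11/32,3/8,1/2,1 } so simplest 21/64
BRRBRBRB: Left { 0,1/4,5/16,21/64 }, Right { 11/32,3/8,1/2,1 } so simplest 43/128
BRRBRBRBB: Left { 0,1/4,5/16,21/64,43/128 }, Right { 11/32,3/8,1/2,1 } so simplest 87/256
BRRBRBRBBB: Left { 0,1/4,5/16,21/64,43/128,87/256 }, Right { 11/32,3/8,1/2,1 } so simplest 175/512
BRRBRBRBBBB: Left { 0,1/4,5/16,21/64,43/128,87/256,175/512 }, Right { 11/32,3/8,1/2,1 } so simplest 351/1024
BRRBRBRBBBBR: Left { 0,1/4,5/16,21/64,43/128,87/256,175/512 }, Right { 351/1024,11/32,3/8,1/2,1 } so simplest 701/2048
BRRBRBRBBBBRR: Left { 0,1/4,5/16,21/64,43/128,87/256,175/512 }, Right { 701/2048,351/1024,11/32,3/8,1/2,1 } so simplest 1401/4096
BRRBRBRBBBBRRB: Left { 0,1/4,5/16,21/64,43/128,87/256,175/512,1401/4096 }, Right { 701/2048,351/1024,11/32,3/8,1/2,1 } so simplest 2803/8192
BRRBRBRBBBBRRBB: Left { 0,1/4,5/16,21/64,43/128,87/256,175/512,1401/4096,2803/8192 }, Right { 701/2048,351/1024,11/32,3/8,1/2,1 } so simplest 5607/16384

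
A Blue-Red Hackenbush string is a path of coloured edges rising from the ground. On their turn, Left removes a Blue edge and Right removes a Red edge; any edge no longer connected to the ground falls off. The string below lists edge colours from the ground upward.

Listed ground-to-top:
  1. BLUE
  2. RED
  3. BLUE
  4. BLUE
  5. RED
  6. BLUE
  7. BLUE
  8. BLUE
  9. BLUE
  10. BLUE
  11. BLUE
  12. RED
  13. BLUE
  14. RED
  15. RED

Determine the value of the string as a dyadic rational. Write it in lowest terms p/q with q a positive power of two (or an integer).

14313/16384

Build g(s[:k]) for k = 1..15, string s = BLUE RED BLUE BLUE RED BLUE BLUE BLUE BLUE BLUE BLUE RED BLUE RED RED.
step 1: add BLUE to get B; options L={ 0 } R={ none } ⇒ 1
step 2: add RED to get BR; options L={ 0 } R={ 1 } ⇒ 1/2
step 3: add BLUE to get BRB; options L={ 0 1/2 } R={ 1 } ⇒ 3/4
step 4: add BLUE to get BRBB; options L={ 0 1/2 3/4 } R={ 1 } ⇒ 7/8
step 5: add RED to get BRBBR; options L={ 0 1/2 3/4 } R={ 7/8 1 } ⇒ 13/16
step 6: add BLUE to get BRBBRB; options L={ 0 1/2 3/4 13/16 } R={ 7/8 1 } ⇒ 27/32
step 7: add BLUE to get BRBBRBB; options L={ 0 1/2 3/4 13/16 27/32 } R={ 7/8 1 } ⇒ 55/64
step 8: add BLUE to get BRBBRBBB; options L={ 0 1/2 3/4 13/16 27/32 55/64 } R={ 7/8 1 } ⇒ 111/128
step 9: add BLUE to get BRBBRBBBB; options L={ 0 1/2 3/4 13/16 27/32 55/64 111/128 } R={ 7/8 1 } ⇒ 223/256
step 10: add BLUE to get BRBBRBBBBB; options L={ 0 1/2 3/4 13/16 27/32 55/64 111/128 223/256 } R={ 7/8 1 } ⇒ 447/512
step 11: add BLUE to get BRBBRBBBBBB; options L={ 0 1/2 3/4 13/16 27/32 55/64 111/128 223/256 447/512 } R={ 7/8 1 } ⇒ 895/1024
step 12: add RED to get BRBBRBBBBBBR; options L={ 0 1/2 3/4 13/16 27/32 55/64 111/128 223/256 447/512 } R={ 895/1024 7/8 1 } ⇒ 1789/2048
step 13: add BLUE to get BRBBRBBBBBBRB; options L={ 0 1/2 3/4 13/16 27/32 55/64 111/128 223/256 447/512 1789/2048 } R={ 895/1024 7/8 1 } ⇒ 3579/4096
step 14: add RED to get BRBBRBBBBBBRBR; options L={ 0 1/2 3/4 13/16 27/32 55/64 111/128 223/256 447/512 1789/2048 } R={ 3579/4096 895/1024 7/8 1 } ⇒ 7157/8192
step 15: add RED to get BRBBRBBBBBBRBRR; options L={ 0 1/2 3/4 13/16 27/32 55/64 111/128 223/256 447/512 1789/2048 } R={ 7157/8192 3579/4096 895/1024 7/8 1 } ⇒ 14313/16384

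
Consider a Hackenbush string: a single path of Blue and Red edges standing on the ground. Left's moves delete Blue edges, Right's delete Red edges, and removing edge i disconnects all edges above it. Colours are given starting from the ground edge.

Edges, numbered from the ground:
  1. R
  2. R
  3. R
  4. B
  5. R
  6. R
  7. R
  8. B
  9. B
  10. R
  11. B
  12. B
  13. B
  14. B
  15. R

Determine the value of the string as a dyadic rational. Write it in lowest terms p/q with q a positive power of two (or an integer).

g_1 [R]  L=[—]  R=[0]  so -1
g_2 [RR]  L=[—]  R=[-1, 0]  so -2
g_3 [RRR]  L=[—]  R=[-2, -1, 0]  so -3
g_4 [RRRB]  L=[-3]  R=[-2, -1, 0]  so -5/2
g_5 [RRRBR]  L=[-3]  R=[-5/2, -2, -1, 0]  so -11/4
g_6 [RRRBRR]  L=[-3]  R=[-11/4, -5/2, -2, -1, 0]  so -23/8
g_7 [RRRBRRR]  L=[-3]  R=[-23/8, -11/4, -5/2, -2, -1, 0]  so -47/16
g_8 [RRRBRRRB]  L=[-3, -47/16]  R=[-23/8, -11/4, -5/2, -2, -1, 0]  so -93/32
g_9 [RRRBRRRBB]  L=[-3, -47/16, -93/32]  R=[-23/8, -11/4, -5/2, -2, -1, 0]  so -185/64
g_10 [RRRBRRRBBR]  L=[-3, -47/16, -93/32]  R=[-185/64, -23/8, -11/4, -5/2, -2, -1, 0]  so -371/128
g_11 [RRRBRRRBBRB]  L=[-3, -47/16, -93/32, -371/128]  R=[-185/64, -23/8, -11/4, -5/2, -2, -1, 0]  so -741/256
g_12 [RRRBRRRBBRBB]  L=[-3, -47/16, -93/32, -371/128, -741/256]  R=[-185/64, -23/8, -11/4, -5/2, -2, -1, 0]  so -1481/512
g_13 [RRRBRRRBBRBBB]  L=[-3, -47/16, -93/32, -371/128, -741/256, -1481/512]  R=[-185/64, -23/8, -11/4, -5/2, -2, -1, 0]  so -2961/1024
g_14 [RRRBRRRBBRBBBB]  L=[-3, -47/16, -93/32, -371/128, -741/256, -1481/512, -2961/1024]  R=[-185/64, -23/8, -11/4, -5/2, -2, -1, 0]  so -5921/2048
g_15 [RRRBRRRBBRBBBBR]  L=[-3, -47/16, -93/32, -371/128, -741/256, -1481/512, -2961/1024]  R=[-5921/2048, -185/64, -23/8, -11/4, -5/2, -2, -1, 0]  so -11843/4096

-11843/4096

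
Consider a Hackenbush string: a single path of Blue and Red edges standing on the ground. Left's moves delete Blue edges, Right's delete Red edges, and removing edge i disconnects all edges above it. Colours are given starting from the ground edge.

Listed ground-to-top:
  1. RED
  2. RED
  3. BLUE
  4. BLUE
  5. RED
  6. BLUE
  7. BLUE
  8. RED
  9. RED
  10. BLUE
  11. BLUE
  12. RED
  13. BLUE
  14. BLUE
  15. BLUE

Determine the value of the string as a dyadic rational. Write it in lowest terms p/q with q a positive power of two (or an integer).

-10641/8192

G(R) = { (no moves) | 0 } -> -1
G(RR) = { (no moves) | -1,0 } -> -2
G(RRB) = { -2 | -1,0 } -> -3/2
G(RRBB) = { -2,-3/2 | -1,0 } -> -5/4
G(RRBBR) = { -2,-3/2 | -5/4,-1,0 } -> -11/8
G(RRBBRB) = { -2,-3/2,-11/8 | -5/4,-1,0 } -> -21/16
G(RRBBRBB) = { -2,-3/2,-11/8,-21/16 | -5/4,-1,0 } -> -41/32
G(RRBBRBBR) = { -2,-3/2,-11/8,-21/16 | -41/32,-5/4,-1,0 } -> -83/64
G(RRBBRBBRR) = { -2,-3/2,-11/8,-21/16 | -83/64,-41/32,-5/4,-1,0 } -> -167/128
G(RRBBRBBRRB) = { -2,-3/2,-11/8,-21/16,-167/128 | -83/64,-41/32,-5/4,-1,0 } -> -333/256
G(RRBBRBBRRBB) = { -2,-3/2,-11/8,-21/16,-167/128,-333/256 | -83/64,-41/32,-5/4,-1,0 } -> -665/512
G(RRBBRBBRRBBR) = { -2,-3/2,-11/8,-21/16,-167/128,-333/256 | -665/512,-83/64,-41/32,-5/4,-1,0 } -> -1331/1024
G(RRBBRBBRRBBRB) = { -2,-3/2,-11/8,-21/16,-167/128,-333/256,-1331/1024 | -665/512,-83/64,-41/32,-5/4,-1,0 } -> -2661/2048
G(RRBBRBBRRBBRBB) = { -2,-3/2,-11/8,-21/16,-167/128,-333/256,-1331/1024,-2661/2048 | -665/512,-83/64,-41/32,-5/4,-1,0 } -> -5321/4096
G(RRBBRBBRRBBRBBB) = { -2,-3/2,-11/8,-21/16,-167/128,-333/256,-1331/1024,-2661/2048,-5321/4096 | -665/512,-83/64,-41/32,-5/4,-1,0 } -> -10641/8192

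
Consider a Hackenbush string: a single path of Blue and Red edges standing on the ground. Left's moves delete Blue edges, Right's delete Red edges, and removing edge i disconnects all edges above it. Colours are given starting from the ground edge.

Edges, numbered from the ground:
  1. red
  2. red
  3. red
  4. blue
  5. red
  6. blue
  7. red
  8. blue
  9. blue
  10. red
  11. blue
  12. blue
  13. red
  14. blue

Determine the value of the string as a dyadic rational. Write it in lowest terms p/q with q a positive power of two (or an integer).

step 1: add red to get r; options L={ ∅ } R={ 0 } so -1
step 2: add red to get rr; options L={ ∅ } R={ -1 0 } so -2
step 3: add red to get rrr; options L={ ∅ } R={ -2 -1 0 } so -3
step 4: add blue to get rrrb; options L={ -3 } R={ -2 -1 0 } so -5/2
step 5: add red to get rrrbr; options L={ -3 } R={ -5/2 -2 -1 0 } so -11/4
step 6: add blue to get rrrbrb; options L={ -3 -11/4 } R={ -5/2 -2 -1 0 } so -21/8
step 7: add red to get rrrbrbr; options L={ -3 -11/4 } R={ -21/8 -5/2 -2 -1 0 } so -43/16
step 8: add blue to get rrrbrbrb; options L={ -3 -11/4 -43/16 } R={ -21/8 -5/2 -2 -1 0 } so -85/32
step 9: add blue to get rrrbrbrbb; options L={ -3 -11/4 -43/16 -85/32 } R={ -21/8 -5/2 -2 -1 0 } so -169/64
step 10: add red to get rrrbrbrbbr; options L={ -3 -11/4 -43/16 -85/32 } R={ -169/64 -21/8 -5/2 -2 -1 0 } so -339/128
step 11: add blue to get rrrbrbrbbrb; options L={ -3 -11/4 -43/16 -85/32 -339/128 } R={ -169/64 -21/8 -5/2 -2 -1 0 } so -677/256
step 12: add blue to get rrrbrbrbbrbb; options L={ -3 -11/4 -43/16 -85/32 -339/128 -677/256 } R={ -169/64 -21/8 -5/2 -2 -1 0 } so -1353/512
step 13: add red to get rrrbrbrbbrbbr; options L={ -3 -11/4 -43/16 -85/32 -339/128 -677/256 } R={ -1353/512 -169/64 -21/8 -5/2 -2 -1 0 } so -2707/1024
step 14: add blue to get rrrbrbrbbrbbrb; options L={ -3 -11/4 -43/16 -85/32 -339/128 -677/256 -2707/1024 } R={ -1353/512 -169/64 -21/8 -5/2 -2 -1 0 } so -5413/2048

-5413/2048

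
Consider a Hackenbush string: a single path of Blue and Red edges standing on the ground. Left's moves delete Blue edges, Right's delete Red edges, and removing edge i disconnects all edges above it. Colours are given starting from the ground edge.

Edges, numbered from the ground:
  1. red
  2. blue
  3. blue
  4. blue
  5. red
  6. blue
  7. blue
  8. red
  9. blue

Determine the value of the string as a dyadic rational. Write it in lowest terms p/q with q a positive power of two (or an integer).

-37/256

G_1 [r]  L=[none]  R=[0]  => -1
G_2 [rb]  L=[-1]  R=[0]  => -1/2
G_3 [rbb]  L=[-1,-1/2]  R=[0]  => -1/4
G_4 [rbbb]  L=[-1,-1/2,-1/4]  R=[0]  => -1/8
G_5 [rbbbr]  L=[-1,-1/2,-1/4]  R=[-1/8,0]  => -3/16
G_6 [rbbbrb]  L=[-1,-1/2,-1/4,-3/16]  R=[-1/8,0]  => -5/32
G_7 [rbbbrbb]  L=[-1,-1/2,-1/4,-3/16,-5/32]  R=[-1/8,0]  => -9/64
G_8 [rbbbrbbr]  L=[-1,-1/2,-1/4,-3/16,-5/32]  R=[-9/64,-1/8,0]  => -19/128
G_9 [rbbbrbbrb]  L=[-1,-1/2,-1/4,-3/16,-5/32,-19/128]  R=[-9/64,-1/8,0]  => -37/256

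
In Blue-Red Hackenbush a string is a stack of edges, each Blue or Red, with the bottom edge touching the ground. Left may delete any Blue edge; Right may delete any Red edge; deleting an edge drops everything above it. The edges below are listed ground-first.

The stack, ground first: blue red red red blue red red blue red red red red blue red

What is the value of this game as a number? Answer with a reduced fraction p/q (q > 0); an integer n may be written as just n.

val(b) = { 0 | (no moves) } so 1
val(br) = { 0 | 1 } so 1/2
val(brr) = { 0 | 1/2 1 } so 1/4
val(brrr) = { 0 | 1/4 1/2 1 } so 1/8
val(brrrb) = { 0 1/8 | 1/4 1/2 1 } so 3/16
val(brrrbr) = { 0 1/8 | 3/16 1/4 1/2 1 } so 5/32
val(brrrbrr) = { 0 1/8 | 5/32 3/16 1/4 1/2 1 } so 9/64
val(brrrbrrb) = { 0 1/8 9/64 | 5/32 3/16 1/4 1/2 1 } so 19/128
val(brrrbrrbr) = { 0 1/8 9/64 | 19/128 5/32 3/16 1/4 1/2 1 } so 37/256
val(brrrbrrbrr) = { 0 1/8 9/64 | 37/256 19/128 5/32 3/16 1/4 1/2 1 } so 73/512
val(brrrbrrbrrr) = { 0 1/8 9/64 | 73/512 37/256 19/128 5/32 3/16 1/4 1/2 1 } so 145/1024
val(brrrbrrbrrrr) = { 0 1/8 9/64 | 145/1024 73/512 37/256 19/128 5/32 3/16 1/4 1/2 1 } so 289/2048
val(brrrbrrbrrrrb) = { 0 1/8 9/64 289/2048 | 145/1024 73/512 37/256 19/128 5/32 3/16 1/4 1/2 1 } so 579/4096
val(brrrbrrbrrrrbr) = { 0 1/8 9/64 289/2048 | 579/4096 145/1024 73/512 37/256 19/128 5/32 3/16 1/4 1/2 1 } so 1157/8192

1157/8192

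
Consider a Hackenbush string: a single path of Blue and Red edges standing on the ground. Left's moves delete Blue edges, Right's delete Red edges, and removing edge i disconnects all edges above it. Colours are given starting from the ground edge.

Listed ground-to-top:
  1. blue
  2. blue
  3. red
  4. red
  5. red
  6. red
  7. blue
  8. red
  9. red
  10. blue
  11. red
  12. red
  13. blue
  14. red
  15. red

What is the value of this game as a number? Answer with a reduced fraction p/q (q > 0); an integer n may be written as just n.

8777/8192

Prefix values for blue blue red red red red blue red red blue red red blue red red via {L|R} + simplicity:
G(b) = { 0 | (no moves) } gives 1
G(bb) = { 0, 1 | (no moves) } gives 2
G(bbr) = { 0, 1 | 2 } gives 3/2
G(bbrr) = { 0, 1 | 3/2, 2 } gives 5/4
G(bbrrr) = { 0, 1 | 5/4, 3/2, 2 } gives 9/8
G(bbrrrr) = { 0, 1 | 9/8, 5/4, 3/2, 2 } gives 17/16
G(bbrrrrb) = { 0, 1, 17/16 | 9/8, 5/4, 3/2, 2 } gives 35/32
G(bbrrrrbr) = { 0, 1, 17/16 | 35/32, 9/8, 5/4, 3/2, 2 } gives 69/64
G(bbrrrrbrr) = { 0, 1, 17/16 | 69/64, 35/32, 9/8, 5/4, 3/2, 2 } gives 137/128
G(bbrrrrbrrb) = { 0, 1, 17/16, 137/128 | 69/64, 35/32, 9/8, 5/4, 3/2, 2 } gives 275/256
G(bbrrrrbrrbr) = { 0, 1, 17/16, 137/128 | 275/256, 69/64, 35/32, 9/8, 5/4, 3/2, 2 } gives 549/512
G(bbrrrrbrrbrr) = { 0, 1, 17/16, 137/128 | 549/512, 275/256, 69/64, 35/32, 9/8, 5/4, 3/2, 2 } gives 1097/1024
G(bbrrrrbrrbrrb) = { 0, 1, 17/16, 137/128, 1097/1024 | 549/512, 275/256, 69/64, 35/32, 9/8, 5/4, 3/2, 2 } gives 2195/2048
G(bbrrrrbrrbrrbr) = { 0, 1, 17/16, 137/128, 1097/1024 | 2195/2048, 549/512, 275/256, 69/64, 35/32, 9/8, 5/4, 3/2, 2 } gives 4389/4096
G(bbrrrrbrrbrrbrr) = { 0, 1, 17/16, 137/128, 1097/1024 | 4389/4096, 2195/2048, 549/512, 275/256, 69/64, 35/32, 9/8, 5/4, 3/2, 2 } gives 8777/8192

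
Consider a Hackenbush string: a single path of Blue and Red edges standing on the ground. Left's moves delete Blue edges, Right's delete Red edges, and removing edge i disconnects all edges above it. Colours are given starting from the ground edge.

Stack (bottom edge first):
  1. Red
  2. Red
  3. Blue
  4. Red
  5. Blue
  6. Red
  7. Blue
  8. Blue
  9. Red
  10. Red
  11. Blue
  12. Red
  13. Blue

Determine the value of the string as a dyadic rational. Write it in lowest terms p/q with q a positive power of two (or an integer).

Recurse on prefixes of the 13-edge string Red Red Blue Red Blue Red Blue Blue Red Red Blue Red Blue:
G_1 [R]  L=[∅]  R=[0]  so -1
G_2 [RR]  L=[∅]  R=[-1,0]  so -2
G_3 [RRB]  L=[-2]  R=[-1,0]  so -3/2
G_4 [RRBR]  L=[-2]  R=[-3/2,-1,0]  so -7/4
G_5 [RRBRB]  L=[-2,-7/4]  R=[-3/2,-1,0]  so -13/8
G_6 [RRBRBR]  L=[-2,-7/4]  R=[-13/8,-3/2,-1,0]  so -27/16
G_7 [RRBRBRB]  L=[-2,-7/4,-27/16]  R=[-13/8,-3/2,-1,0]  so -53/32
G_8 [RRBRBRBB]  L=[-2,-7/4,-27/16,-53/32]  R=[-13/8,-3/2,-1,0]  so -105/64
G_9 [RRBRBRBBR]  L=[-2,-7/4,-27/16,-53/32]  R=[-105/64,-13/8,-3/2,-1,0]  so -211/128
G_10 [RRBRBRBBRR]  L=[-2,-7/4,-27/16,-53/32]  R=[-211/128,-105/64,-13/8,-3/2,-1,0]  so -423/256
G_11 [RRBRBRBBRRB]  L=[-2,-7/4,-27/16,-53/32,-423/256]  R=[-211/128,-105/64,-13/8,-3/2,-1,0]  so -845/512
G_12 [RRBRBRBBRRBR]  L=[-2,-7/4,-27/16,-53/32,-423/256]  R=[-845/512,-211/128,-105/64,-13/8,-3/2,-1,0]  so -1691/1024
G_13 [RRBRBRBBRRBRB]  L=[-2,-7/4,-27/16,-53/32,-423/256,-1691/1024]  R=[-845/512,-211/128,-105/64,-13/8,-3/2,-1,0]  so -3381/2048

-3381/2048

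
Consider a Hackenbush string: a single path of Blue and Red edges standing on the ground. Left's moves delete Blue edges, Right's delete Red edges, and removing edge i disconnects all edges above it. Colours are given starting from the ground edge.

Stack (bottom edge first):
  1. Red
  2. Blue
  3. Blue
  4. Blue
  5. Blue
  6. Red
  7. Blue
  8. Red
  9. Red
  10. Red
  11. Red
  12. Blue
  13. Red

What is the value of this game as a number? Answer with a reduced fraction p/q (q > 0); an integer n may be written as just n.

-379/4096

Prefix values for Red Blue Blue Blue Blue Red Blue Red Red Red Red Blue Red via {L|R} + simplicity:
g_1 [R]  L=[·]  R=[0]  => -1
g_2 [RB]  L=[-1]  R=[0]  => -1/2
g_3 [RBB]  L=[-1,-1/2]  R=[0]  => -1/4
g_4 [RBBB]  L=[-1,-1/2,-1/4]  R=[0]  => -1/8
g_5 [RBBBB]  L=[-1,-1/2,-1/4,-1/8]  R=[0]  => -1/16
g_6 [RBBBBR]  L=[-1,-1/2,-1/4,-1/8]  R=[-1/16,0]  => -3/32
g_7 [RBBBBRB]  L=[-1,-1/2,-1/4,-1/8,-3/32]  R=[-1/16,0]  => -5/64
g_8 [RBBBBRBR]  L=[-1,-1/2,-1/4,-1/8,-3/32]  R=[-5/64,-1/16,0]  => -11/128
g_9 [RBBBBRBRR]  L=[-1,-1/2,-1/4,-1/8,-3/32]  R=[-11/128,-5/64,-1/16,0]  => -23/256
g_10 [RBBBBRBRRR]  L=[-1,-1/2,-1/4,-1/8,-3/32]  R=[-23/256,-11/128,-5/64,-1/16,0]  => -47/512
g_11 [RBBBBRBRRRR]  L=[-1,-1/2,-1/4,-1/8,-3/32]  R=[-47/512,-23/256,-11/128,-5/64,-1/16,0]  => -95/1024
g_12 [RBBBBRBRRRRB]  L=[-1,-1/2,-1/4,-1/8,-3/32,-95/1024]  R=[-47/512,-23/256,-11/128,-5/64,-1/16,0]  => -189/2048
g_13 [RBBBBRBRRRRBR]  L=[-1,-1/2,-1/4,-1/8,-3/32,-95/1024]  R=[-189/2048,-47/512,-23/256,-11/128,-5/64,-1/16,0]  => -379/4096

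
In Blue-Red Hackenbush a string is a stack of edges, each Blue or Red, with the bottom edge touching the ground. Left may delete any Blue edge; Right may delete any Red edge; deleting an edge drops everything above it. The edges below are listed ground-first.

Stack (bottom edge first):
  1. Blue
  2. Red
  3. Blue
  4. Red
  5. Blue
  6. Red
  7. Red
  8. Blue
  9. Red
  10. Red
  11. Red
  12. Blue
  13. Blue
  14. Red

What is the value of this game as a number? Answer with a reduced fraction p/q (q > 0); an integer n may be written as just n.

5261/8192

step 1: add Blue to get B; options L={ 0 } R={ · } => 1
step 2: add Red to get BR; options L={ 0 } R={ 1 } => 1/2
step 3: add Blue to get BRB; options L={ 0 1/2 } R={ 1 } => 3/4
step 4: add Red to get BRBR; options L={ 0 1/2 } R={ 3/4 1 } => 5/8
step 5: add Blue to get BRBRB; options L={ 0 1/2 5/8 } R={ 3/4 1 } => 11/16
step 6: add Red to get BRBRBR; options L={ 0 1/2 5/8 } R={ 11/16 3/4 1 } => 21/32
step 7: add Red to get BRBRBRR; options L={ 0 1/2 5/8 } R={ 21/32 11/16 3/4 1 } => 41/64
step 8: add Blue to get BRBRBRRB; options L={ 0 1/2 5/8 41/64 } R={ 21/32 11/16 3/4 1 } => 83/128
step 9: add Red to get BRBRBRRBR; options L={ 0 1/2 5/8 41/64 } R={ 83/128 21/32 11/16 3/4 1 } => 165/256
step 10: add Red to get BRBRBRRBRR; options L={ 0 1/2 5/8 41/64 } R={ 165/256 83/128 21/32 11/16 3/4 1 } => 329/512
step 11: add Red to get BRBRBRRBRRR; options L={ 0 1/2 5/8 41/64 } R={ 329/512 165/256 83/128 21/32 11/16 3/4 1 } => 657/1024
step 12: add Blue to get BRBRBRRBRRRB; options L={ 0 1/2 5/8 41/64 657/1024 } R={ 329/512 165/256 83/128 21/32 11/16 3/4 1 } => 1315/2048
step 13: add Blue to get BRBRBRRBRRRBB; options L={ 0 1/2 5/8 41/64 657/1024 1315/2048 } R={ 329/512 165/256 83/128 21/32 11/16 3/4 1 } => 2631/4096
step 14: add Red to get BRBRBRRBRRRBBR; options L={ 0 1/2 5/8 41/64 657/1024 1315/2048 } R={ 2631/4096 329/512 165/256 83/128 21/32 11/16 3/4 1 } => 5261/8192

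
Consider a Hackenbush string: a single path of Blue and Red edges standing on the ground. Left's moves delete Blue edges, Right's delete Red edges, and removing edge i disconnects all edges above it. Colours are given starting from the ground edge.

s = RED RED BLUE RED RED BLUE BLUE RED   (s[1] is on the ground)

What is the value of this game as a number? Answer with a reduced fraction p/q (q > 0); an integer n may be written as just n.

R: Left {  }, Right { 0 } -> simplest -1
RR: Left {  }, Right { -1; 0 } -> simplest -2
RRB: Left { -2 }, Right { -1; 0 } -> simplest -3/2
RRBR: Left { -2 }, Right { -3/2; -1; 0 } -> simplest -7/4
RRBRR: Left { -2 }, Right { -7/4; -3/2; -1; 0 } -> simplest -15/8
RRBRRB: Left { -2; -15/8 }, Right { -7/4; -3/2; -1; 0 } -> simplest -29/16
RRBRRBB: Left { -2; -15/8; -29/16 }, Right { -7/4; -3/2; -1; 0 } -> simplest -57/32
RRBRRBBR: Left { -2; -15/8; -29/16 }, Right { -57/32; -7/4; -3/2; -1; 0 } -> simplest -115/64

-115/64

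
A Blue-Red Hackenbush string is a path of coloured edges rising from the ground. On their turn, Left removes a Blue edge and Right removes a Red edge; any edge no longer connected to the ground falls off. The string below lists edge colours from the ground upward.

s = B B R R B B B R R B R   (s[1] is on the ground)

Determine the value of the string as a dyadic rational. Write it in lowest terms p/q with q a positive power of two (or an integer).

Prefix values for B B R R B B B R R B R via {L|R} + simplicity:
1 of 11 · B · max L 0 · min R +∞ gives 1
2 of 11 · BB · max L 1 · min R +∞ gives 2
3 of 11 · BBR · max L 1 · min R 2 gives 3/2
4 of 11 · BBRR · max L 1 · min R 3/2 gives 5/4
5 of 11 · BBRRB · max L 5/4 · min R 3/2 gives 11/8
6 of 11 · BBRRBB · max L 11/8 · min R 3/2 gives 23/16
7 of 11 · BBRRBBB · max L 23/16 · min R 3/2 gives 47/32
8 of 11 · BBRRBBBR · max L 23/16 · min R 47/32 gives 93/64
9 of 11 · BBRRBBBRR · max L 23/16 · min R 93/64 gives 185/128
10 of 11 · BBRRBBBRRB · max L 185/128 · min R 93/64 gives 371/256
11 of 11 · BBRRBBBRRBR · max L 185/128 · min R 371/256 gives 741/512

741/512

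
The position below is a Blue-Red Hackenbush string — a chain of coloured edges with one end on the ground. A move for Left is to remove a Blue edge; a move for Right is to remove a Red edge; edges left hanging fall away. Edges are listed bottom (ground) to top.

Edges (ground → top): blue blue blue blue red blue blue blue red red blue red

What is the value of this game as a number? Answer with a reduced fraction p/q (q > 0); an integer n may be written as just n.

997/256

step 1: add blue to get b; options L={ 0 } R={ ∅ } => 1
step 2: add blue to get bb; options L={ 0, 1 } R={ ∅ } => 2
step 3: add blue to get bbb; options L={ 0, 1, 2 } R={ ∅ } => 3
step 4: add blue to get bbbb; options L={ 0, 1, 2, 3 } R={ ∅ } => 4
step 5: add red to get bbbbr; options L={ 0, 1, 2, 3 } R={ 4 } => 7/2
step 6: add blue to get bbbbrb; options L={ 0, 1, 2, 3, 7/2 } R={ 4 } => 15/4
step 7: add blue to get bbbbrbb; options L={ 0, 1, 2, 3, 7/2, 15/4 } R={ 4 } => 31/8
step 8: add blue to get bbbbrbbb; options L={ 0, 1, 2, 3, 7/2, 15/4, 31/8 } R={ 4 } => 63/16
step 9: add red to get bbbbrbbbr; options L={ 0, 1, 2, 3, 7/2, 15/4, 31/8 } R={ 63/16, 4 } => 125/32
step 10: add red to get bbbbrbbbrr; options L={ 0, 1, 2, 3, 7/2, 15/4, 31/8 } R={ 125/32, 63/16, 4 } => 249/64
step 11: add blue to get bbbbrbbbrrb; options L={ 0, 1, 2, 3, 7/2, 15/4, 31/8, 249/64 } R={ 125/32, 63/16, 4 } => 499/128
step 12: add red to get bbbbrbbbrrbr; options L={ 0, 1, 2, 3, 7/2, 15/4, 31/8, 249/64 } R={ 499/128, 125/32, 63/16, 4 } => 997/256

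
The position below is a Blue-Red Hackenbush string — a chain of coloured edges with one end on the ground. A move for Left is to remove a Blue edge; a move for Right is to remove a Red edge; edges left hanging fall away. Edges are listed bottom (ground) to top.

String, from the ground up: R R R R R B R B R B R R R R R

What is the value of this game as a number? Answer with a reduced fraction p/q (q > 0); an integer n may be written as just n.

-4799/1024

Prefix values for R R R R R B R B R B R R R R R via {L|R} + simplicity:
1 of 15 · R · max L −∞ · min R 0 -> -1
2 of 15 · RR · max L −∞ · min R -1 -> -2
3 of 15 · RRR · max L −∞ · min R -2 -> -3
4 of 15 · RRRR · max L −∞ · min R -3 -> -4
5 of 15 · RRRRR · max L −∞ · min R -4 -> -5
6 of 15 · RRRRRB · max L -5 · min R -4 -> -9/2
7 of 15 · RRRRRBR · max L -5 · min R -9/2 -> -19/4
8 of 15 · RRRRRBRB · max L -19/4 · min R -9/2 -> -37/8
9 of 15 · RRRRRBRBR · max L -19/4 · min R -37/8 -> -75/16
10 of 15 · RRRRRBRBRB · max L -75/16 · min R -37/8 -> -149/32
11 of 15 · RRRRRBRBRBR · max L -75/16 · min R -149/32 -> -299/64
12 of 15 · RRRRRBRBRBRR · max L -75/16 · min R -299/64 -> -599/128
13 of 15 · RRRRRBRBRBRRR · max L -75/16 · min R -599/128 -> -1199/256
14 of 15 · RRRRRBRBRBRRRR · max L -75/16 · min R -1199/256 -> -2399/512
15 of 15 · RRRRRBRBRBRRRRR · max L -75/16 · min R -2399/512 -> -4799/1024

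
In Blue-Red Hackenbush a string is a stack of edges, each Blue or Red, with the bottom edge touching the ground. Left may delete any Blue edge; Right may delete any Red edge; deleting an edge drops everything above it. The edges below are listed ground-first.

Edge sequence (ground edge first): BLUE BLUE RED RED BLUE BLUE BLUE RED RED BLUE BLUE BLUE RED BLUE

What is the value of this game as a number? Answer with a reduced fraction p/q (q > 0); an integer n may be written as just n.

Prefix values for BLUE BLUE RED RED BLUE BLUE BLUE RED RED BLUE BLUE BLUE RED BLUE via {L|R} + simplicity:
edge 1 of 14 (BLUE): { 0 | (no moves) } → 1
edge 2 of 14 (BLUE): { 0, 1 | (no moves) } → 2
edge 3 of 14 (RED): { 0, 1 | 2 } → 3/2
edge 4 of 14 (RED): { 0, 1 | 3/2, 2 } → 5/4
edge 5 of 14 (BLUE): { 0, 1, 5/4 | 3/2, 2 } → 11/8
edge 6 of 14 (BLUE): { 0, 1, 5/4, 11/8 | 3/2, 2 } → 23/16
edge 7 of 14 (BLUE): { 0, 1, 5/4, 11/8, 23/16 | 3/2, 2 } → 47/32
edge 8 of 14 (RED): { 0, 1, 5/4, 11/8, 23/16 | 47/32, 3/2, 2 } → 93/64
edge 9 of 14 (RED): { 0, 1, 5/4, 11/8, 23/16 | 93/64, 47/32, 3/2, 2 } → 185/128
edge 10 of 14 (BLUE): { 0, 1, 5/4, 11/8, 23/16, 185/128 | 93/64, 47/32, 3/2, 2 } → 371/256
edge 11 of 14 (BLUE): { 0, 1, 5/4, 11/8, 23/16, 185/128, 371/256 | 93/64, 47/32, 3/2, 2 } → 743/512
edge 12 of 14 (BLUE): { 0, 1, 5/4, 11/8, 23/16, 185/128, 371/256, 743/512 | 93/64, 47/32, 3/2, 2 } → 1487/1024
edge 13 of 14 (RED): { 0, 1, 5/4, 11/8, 23/16, 185/128, 371/256, 743/512 | 1487/1024, 93/64, 47/32, 3/2, 2 } → 2973/2048
edge 14 of 14 (BLUE): { 0, 1, 5/4, 11/8, 23/16, 185/128, 371/256, 743/512, 2973/2048 | 1487/1024, 93/64, 47/32, 3/2, 2 } → 5947/4096

5947/4096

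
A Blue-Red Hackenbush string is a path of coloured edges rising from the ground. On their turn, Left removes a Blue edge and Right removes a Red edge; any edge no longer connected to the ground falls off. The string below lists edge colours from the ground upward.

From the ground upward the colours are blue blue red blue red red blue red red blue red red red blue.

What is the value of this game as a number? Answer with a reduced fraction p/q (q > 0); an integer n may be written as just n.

1 of 14 · b · max L 0 · min R +∞ => 1
2 of 14 · bb · max L 1 · min R +∞ => 2
3 of 14 · bbr · max L 1 · min R 2 => 3/2
4 of 14 · bbrb · max L 3/2 · min R 2 => 7/4
5 of 14 · bbrbr · max L 3/2 · min R 7/4 => 13/8
6 of 14 · bbrbrr · max L 3/2 · min R 13/8 => 25/16
7 of 14 · bbrbrrb · max L 25/16 · min R 13/8 => 51/32
8 of 14 · bbrbrrbr · max L 25/16 · min R 51/32 => 101/64
9 of 14 · bbrbrrbrr · max L 25/16 · min R 101/64 => 201/128
10 of 14 · bbrbrrbrrb · max L 201/128 · min R 101/64 => 403/256
11 of 14 · bbrbrrbrrbr · max L 201/128 · min R 403/256 => 805/512
12 of 14 · bbrbrrbrrbrr · max L 201/128 · min R 805/512 => 1609/1024
13 of 14 · bbrbrrbrrbrrr · max L 201/128 · min R 1609/1024 => 3217/2048
14 of 14 · bbrbrrbrrbrrrb · max L 3217/2048 · min R 1609/1024 => 6435/4096

6435/4096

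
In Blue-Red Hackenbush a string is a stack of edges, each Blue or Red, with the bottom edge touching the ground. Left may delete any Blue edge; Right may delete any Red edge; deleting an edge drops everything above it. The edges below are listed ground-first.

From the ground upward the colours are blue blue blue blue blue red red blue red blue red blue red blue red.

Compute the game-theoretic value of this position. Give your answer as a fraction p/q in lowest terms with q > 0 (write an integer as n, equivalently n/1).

Build val(s[:k]) for k = 1..15, string s = blue blue blue blue blue red red blue red blue red blue red blue red.
b: Left { 0 }, Right { ∅ } → simplest 1
bb: Left { 0,1 }, Right { ∅ } → simplest 2
bbb: Left { 0,1,2 }, Right { ∅ } → simplest 3
bbbb: Left { 0,1,2,3 }, Right { ∅ } → simplest 4
bbbbb: Left { 0,1,2,3,4 }, Right { ∅ } → simplest 5
bbbbbr: Left { 0,1,2,3,4 }, Right { 5 } → simplest 9/2
bbbbbrr: Left { 0,1,2,3,4 }, Right { 9/2,5 } → simplest 17/4
bbbbbrrb: Left { 0,1,2,3,4,17/4 }, Right { 9/2,5 } → simplest 35/8
bbbbbrrbr: Left { 0,1,2,3,4,17/4 }, Right { 35/8,9/2,5 } → simplest 69/16
bbbbbrrbrb: Left { 0,1,2,3,4,17/4,69/16 }, Right { 35/8,9/2,5 } → simplest 139/32
bbbbbrrbrbr: Left { 0,1,2,3,4,17/4,69/16 }, Right { 139/32,35/8,9/2,5 } → simplest 277/64
bbbbbrrbrbrb: Left { 0,1,2,3,4,17/4,69/16,277/64 }, Right { 139/32,35/8,9/2,5 } → simplest 555/128
bbbbbrrbrbrbr: Left { 0,1,2,3,4,17/4,69/16,277/64 }, Right { 555/128,139/32,35/8,9/2,5 } → simplest 1109/256
bbbbbrrbrbrbrb: Left { 0,1,2,3,4,17/4,69/16,277/64,1109/256 }, Right { 555/128,139/32,35/8,9/2,5 } → simplest 2219/512
bbbbbrrbrbrbrbr: Left { 0,1,2,3,4,17/4,69/16,277/64,1109/256 }, Right { 2219/512,555/128,139/32,35/8,9/2,5 } → simplest 4437/1024

4437/1024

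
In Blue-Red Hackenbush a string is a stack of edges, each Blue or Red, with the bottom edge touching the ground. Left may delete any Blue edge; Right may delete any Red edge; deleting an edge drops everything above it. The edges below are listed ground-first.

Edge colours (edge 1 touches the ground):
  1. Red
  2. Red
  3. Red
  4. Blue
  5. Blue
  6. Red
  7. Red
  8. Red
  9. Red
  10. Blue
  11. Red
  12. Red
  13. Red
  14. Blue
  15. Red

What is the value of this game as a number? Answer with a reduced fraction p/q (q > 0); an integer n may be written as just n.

Prefix values for Red Red Red Blue Blue Red Red Red Red Blue Red Red Red Blue Red via {L|R} + simplicity:
1 of 15 · R · max L −∞ · min R 0 => -1
2 of 15 · RR · max L −∞ · min R -1 => -2
3 of 15 · RRR · max L −∞ · min R -2 => -3
4 of 15 · RRRB · max L -3 · min R -2 => -5/2
5 of 15 · RRRBB · max L -5/2 · min R -2 => -9/4
6 of 15 · RRRBBR · max L -5/2 · min R -9/4 => -19/8
7 of 15 · RRRBBRR · max L -5/2 · min R -19/8 => -39/16
8 of 15 · RRRBBRRR · max L -5/2 · min R -39/16 => -79/32
9 of 15 · RRRBBRRRR · max L -5/2 · min R -79/32 => -159/64
10 of 15 · RRRBBRRRRB · max L -159/64 · min R -79/32 => -317/128
11 of 15 · RRRBBRRRRBR · max L -159/64 · min R -317/128 => -635/256
12 of 15 · RRRBBRRRRBRR · max L -159/64 · min R -635/256 => -1271/512
13 of 15 · RRRBBRRRRBRRR · max L -159/64 · min R -1271/512 => -2543/1024
14 of 15 · RRRBBRRRRBRRRB · max L -2543/1024 · min R -1271/512 => -5085/2048
15 of 15 · RRRBBRRRRBRRRBR · max L -2543/1024 · min R -5085/2048 => -10171/4096

-10171/4096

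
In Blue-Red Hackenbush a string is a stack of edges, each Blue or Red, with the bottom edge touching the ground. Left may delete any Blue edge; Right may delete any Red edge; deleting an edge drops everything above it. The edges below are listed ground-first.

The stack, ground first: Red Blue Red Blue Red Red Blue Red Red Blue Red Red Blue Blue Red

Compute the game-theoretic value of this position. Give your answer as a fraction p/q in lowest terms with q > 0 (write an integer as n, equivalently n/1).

Build value(s[:k]) for k = 1..15, string s = Red Blue Red Blue Red Red Blue Red Red Blue Red Red Blue Blue Red.
value_1 [R]  L=[none]  R=[0]  -> -1
value_2 [RB]  L=[-1]  R=[0]  -> -1/2
value_3 [RBR]  L=[-1]  R=[-1/2, 0]  -> -3/4
value_4 [RBRB]  L=[-1, -3/4]  R=[-1/2, 0]  -> -5/8
value_5 [RBRBR]  L=[-1, -3/4]  R=[-5/8, -1/2, 0]  -> -11/16
value_6 [RBRBRR]  L=[-1, -3/4]  R=[-11/16, -5/8, -1/2, 0]  -> -23/32
value_7 [RBRBRRB]  L=[-1, -3/4, -23/32]  R=[-11/16, -5/8, -1/2, 0]  -> -45/64
value_8 [RBRBRRBR]  L=[-1, -3/4, -23/32]  R=[-45/64, -11/16, -5/8, -1/2, 0]  -> -91/128
value_9 [RBRBRRBRR]  L=[-1, -3/4, -23/32]  R=[-91/128, -45/64, -11/16, -5/8, -1/2, 0]  -> -183/256
value_10 [RBRBRRBRRB]  L=[-1, -3/4, -23/32, -183/256]  R=[-91/128, -45/64, -11/16, -5/8, -1/2, 0]  -> -365/512
value_11 [RBRBRRBRRBR]  L=[-1, -3/4, -23/32, -183/256]  R=[-365/512, -91/128, -45/64, -11/16, -5/8, -1/2, 0]  -> -731/1024
value_12 [RBRBRRBRRBRR]  L=[-1, -3/4, -23/32, -183/256]  R=[-731/1024, -365/512, -91/128, -45/64, -11/16, -5/8, -1/2, 0]  -> -1463/2048
value_13 [RBRBRRBRRBRRB]  L=[-1, -3/4, -23/32, -183/256, -1463/2048]  R=[-731/1024, -365/512, -91/128, -45/64, -11/16, -5/8, -1/2, 0]  -> -2925/4096
value_14 [RBRBRRBRRBRRBB]  L=[-1, -3/4, -23/32, -183/256, -1463/2048, -2925/4096]  R=[-731/1024, -365/512, -91/128, -45/64, -11/16, -5/8, -1/2, 0]  -> -5849/8192
value_15 [RBRBRRBRRBRRBBR]  L=[-1, -3/4, -23/32, -183/256, -1463/2048, -2925/4096]  R=[-5849/8192, -731/1024, -365/512, -91/128, -45/64, -11/16, -5/8, -1/2, 0]  -> -11699/16384

-11699/16384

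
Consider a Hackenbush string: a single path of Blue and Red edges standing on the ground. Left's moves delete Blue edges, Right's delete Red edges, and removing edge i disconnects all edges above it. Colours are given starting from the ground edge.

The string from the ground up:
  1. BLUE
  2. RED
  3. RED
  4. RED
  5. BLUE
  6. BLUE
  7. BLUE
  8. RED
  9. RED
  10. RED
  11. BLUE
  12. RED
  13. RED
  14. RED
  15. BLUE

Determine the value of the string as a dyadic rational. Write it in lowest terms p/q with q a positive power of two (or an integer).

3619/16384

Build val(s[:k]) for k = 1..15, string s = BLUE RED RED RED BLUE BLUE BLUE RED RED RED BLUE RED RED RED BLUE.
B: Left { 0 }, Right {  } gives simplest 1
BR: Left { 0 }, Right { 1 } gives simplest 1/2
BRR: Left { 0 }, Right { 1/2 1 } gives simplest 1/4
BRRR: Left { 0 }, Right { 1/4 1/2 1 } gives simplest 1/8
BRRRB: Left { 0 1/8 }, Right { 1/4 1/2 1 } gives simplest 3/16
BRRRBB: Left { 0 1/8 3/16 }, Right { 1/4 1/2 1 } gives simplest 7/32
BRRRBBB: Left { 0 1/8 3/16 7/32 }, Right { 1/4 1/2 1 } gives simplest 15/64
BRRRBBBR: Left { 0 1/8 3/16 7/32 }, Right { 15/64 1/4 1/2 1 } gives simplest 29/128
BRRRBBBRR: Left { 0 1/8 3/16 7/32 }, Right { 29/128 15/64 1/4 1/2 1 } gives simplest 57/256
BRRRBBBRRR: Left { 0 1/8 3/16 7/32 }, Right { 57/256 29/128 15/64 1/4 1/2 1 } gives simplest 113/512
BRRRBBBRRRB: Left { 0 1/8 3/16 7/32 113/512 }, Right { 57/256 29/128 15/64 1/4 1/2 1 } gives simplest 227/1024
BRRRBBBRRRBR: Left { 0 1/8 3/16 7/32 113/512 }, Right { 227/1024 57/256 29/128 15/64 1/4 1/2 1 } gives simplest 453/2048
BRRRBBBRRRBRR: Left { 0 1/8 3/16 7/32 113/512 }, Right { 453/2048 227/1024 57/256 29/128 15/64 1/4 1/2 1 } gives simplest 905/4096
BRRRBBBRRRBRRR: Left { 0 1/8 3/16 7/32 113/512 }, Right { 905/4096 453/2048 227/1024 57/256 29/128 15/64 1/4 1/2 1 } gives simplest 1809/8192
BRRRBBBRRRBRRRB: Left { 0 1/8 3/16 7/32 113/512 1809/8192 }, Right { 905/4096 453/2048 227/1024 57/256 29/128 15/64 1/4 1/2 1 } gives simplest 3619/16384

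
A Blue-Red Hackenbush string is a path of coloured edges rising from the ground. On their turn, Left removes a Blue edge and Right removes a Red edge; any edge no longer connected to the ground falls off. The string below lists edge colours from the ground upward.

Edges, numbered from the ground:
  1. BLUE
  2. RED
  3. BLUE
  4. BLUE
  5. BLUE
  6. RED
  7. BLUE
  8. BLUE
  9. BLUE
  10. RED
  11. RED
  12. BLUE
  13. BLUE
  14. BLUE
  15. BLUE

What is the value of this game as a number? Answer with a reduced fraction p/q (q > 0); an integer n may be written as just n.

B: Left { 0 }, Right { (no moves) } -> simplest 1
BR: Left { 0 }, Right { 1 } -> simplest 1/2
BRB: Left { 0; 1/2 }, Right { 1 } -> simplest 3/4
BRBB: Left { 0; 1/2; 3/4 }, Right { 1 } -> simplest 7/8
BRBBB: Left { 0; 1/2; 3/4; 7/8 }, Right { 1 } -> simplest 15/16
BRBBBR: Left { 0; 1/2; 3/4; 7/8 }, Right { 15/16; 1 } -> simplest 29/32
BRBBBRB: Left { 0; 1/2; 3/4; 7/8; 29/32 }, Right { 15/16; 1 } -> simplest 59/64
BRBBBRBB: Left { 0; 1/2; 3/4; 7/8; 29/32; 59/64 }, Right { 15/16; 1 } -> simplest 119/128
BRBBBRBBB: Left { 0; 1/2; 3/4; 7/8; 29/32; 59/64; 119/128 }, Right { 15/16; 1 } -> simplest 239/256
BRBBBRBBBR: Left { 0; 1/2; 3/4; 7/8; 29/32; 59/64; 119/128 }, Right { 239/256; 15/16; 1 } -> simplest 477/512
BRBBBRBBBRR: Left { 0; 1/2; 3/4; 7/8; 29/32; 59/64; 119/128 }, Right { 477/512; 239/256; 15/16; 1 } -> simplest 953/1024
BRBBBRBBBRRB: Left { 0; 1/2; 3/4; 7/8; 29/32; 59/64; 119/128; 953/1024 }, Right { 477/512; 239/256; 15/16; 1 } -> simplest 1907/2048
BRBBBRBBBRRBB: Left { 0; 1/2; 3/4; 7/8; 29/32; 59/64; 119/128; 953/1024; 1907/2048 }, Right { 477/512; 239/256; 15/16; 1 } -> simplest 3815/4096
BRBBBRBBBRRBBB: Left { 0; 1/2; 3/4; 7/8; 29/32; 59/64; 119/128; 953/1024; 1907/2048; 3815/4096 }, Right { 477/512; 239/256; 15/16; 1 } -> simplest 7631/8192
BRBBBRBBBRRBBBB: Left { 0; 1/2; 3/4; 7/8; 29/32; 59/64; 119/128; 953/1024; 1907/2048; 3815/4096; 7631/8192 }, Right { 477/512; 239/256; 15/16; 1 } -> simplest 15263/16384

15263/16384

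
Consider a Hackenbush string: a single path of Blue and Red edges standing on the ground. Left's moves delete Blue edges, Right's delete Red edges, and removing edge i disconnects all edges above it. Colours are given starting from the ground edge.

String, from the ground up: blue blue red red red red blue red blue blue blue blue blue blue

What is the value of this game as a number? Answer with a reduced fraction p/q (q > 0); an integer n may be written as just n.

Recurse on prefixes of the 14-edge string blue blue red red red red blue red blue blue blue blue blue blue:
edge 1 of 14 (blue): { 0 | — } => 1
edge 2 of 14 (blue): { 0,1 | — } => 2
edge 3 of 14 (red): { 0,1 | 2 } => 3/2
edge 4 of 14 (red): { 0,1 | 3/2,2 } => 5/4
edge 5 of 14 (red): { 0,1 | 5/4,3/2,2 } => 9/8
edge 6 of 14 (red): { 0,1 | 9/8,5/4,3/2,2 } => 17/16
edge 7 of 14 (blue): { 0,1,17/16 | 9/8,5/4,3/2,2 } => 35/32
edge 8 of 14 (red): { 0,1,17/16 | 35/32,9/8,5/4,3/2,2 } => 69/64
edge 9 of 14 (blue): { 0,1,17/16,69/64 | 35/32,9/8,5/4,3/2,2 } => 139/128
edge 10 of 14 (blue): { 0,1,17/16,69/64,139/128 | 35/32,9/8,5/4,3/2,2 } => 279/256
edge 11 of 14 (blue): { 0,1,17/16,69/64,139/128,279/256 | 35/32,9/8,5/4,3/2,2 } => 559/512
edge 12 of 14 (blue): { 0,1,17/16,69/64,139/128,279/256,559/512 | 35/32,9/8,5/4,3/2,2 } => 1119/1024
edge 13 of 14 (blue): { 0,1,17/16,69/64,139/128,279/256,559/512,1119/1024 | 35/32,9/8,5/4,3/2,2 } => 2239/2048
edge 14 of 14 (blue): { 0,1,17/16,69/64,139/128,279/256,559/512,1119/1024,2239/2048 | 35/32,9/8,5/4,3/2,2 } => 4479/4096

4479/4096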